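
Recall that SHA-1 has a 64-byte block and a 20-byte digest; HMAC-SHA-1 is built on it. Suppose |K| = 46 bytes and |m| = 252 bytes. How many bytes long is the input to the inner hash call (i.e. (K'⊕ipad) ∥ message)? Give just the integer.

Key is 46 ≤ 64 bytes, zero-padded: |K'| = 64.
Inner input = (K'⊕ipad) ∥ m → 64 + 252 = 316 bytes.

316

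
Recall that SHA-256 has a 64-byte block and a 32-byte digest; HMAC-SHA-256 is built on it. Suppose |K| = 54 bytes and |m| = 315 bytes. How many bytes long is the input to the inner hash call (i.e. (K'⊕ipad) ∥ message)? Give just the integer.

379

Key is 54 ≤ 64 bytes, zero-padded: |K'| = 64.
Inner input = (K'⊕ipad) ∥ m → 64 + 315 = 379 bytes.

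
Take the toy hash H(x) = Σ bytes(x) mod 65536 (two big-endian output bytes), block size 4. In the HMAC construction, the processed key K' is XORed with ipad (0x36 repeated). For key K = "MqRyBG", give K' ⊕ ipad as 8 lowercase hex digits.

34243636

Key "MqRyBG" = 4d 71 52 79 42 47 is 6 bytes > B = 4, so hash it first: H(key) = 02 12, then zero-pad to 4 bytes: K' = 02 12 00 00.
XOR each byte with 0x36: 02⊕36=34, 12⊕36=24, 00⊕36=36, 00⊕36=36.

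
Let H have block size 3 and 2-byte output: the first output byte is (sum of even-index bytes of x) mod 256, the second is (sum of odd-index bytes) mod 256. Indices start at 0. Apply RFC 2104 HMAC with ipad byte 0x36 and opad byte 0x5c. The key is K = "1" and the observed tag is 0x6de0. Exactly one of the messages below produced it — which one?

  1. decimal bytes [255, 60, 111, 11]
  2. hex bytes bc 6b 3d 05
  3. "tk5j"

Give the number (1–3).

Key "1" = 31 is 1 byte ≤ B = 3; zero-pad to 3 bytes: K' = 31 00 00.
K' ⊕ ipad = 07 36 36; K' ⊕ opad = 6d 5c 5c.
m1: inner = H(07 36 36 ff 3c 6f 0b) = 84 a4; tag = H(6d 5c 5c 84 a4) = 6de0 ← matches
m2: inner = H(07 36 36 bc 6b 3d 05) = ad 2f; tag = H(6d 5c 5c ad 2f) = f809
m3: inner = H(07 36 36 74 6b 35 6a) = 12 df; tag = H(6d 5c 5c 12 df) = a86e

1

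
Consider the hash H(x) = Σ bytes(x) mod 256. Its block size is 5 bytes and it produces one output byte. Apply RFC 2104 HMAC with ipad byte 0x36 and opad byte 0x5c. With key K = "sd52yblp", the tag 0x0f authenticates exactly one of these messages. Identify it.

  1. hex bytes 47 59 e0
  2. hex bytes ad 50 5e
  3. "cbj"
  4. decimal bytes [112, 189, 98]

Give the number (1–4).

2

Key "sd52yblp" = 73 64 35 32 79 62 6c 70 is 8 bytes > B = 5, so hash it first: H(key) = f5, then zero-pad to 5 bytes: K' = f5 00 00 00 00.
K' ⊕ ipad = c3 36 36 36 36; K' ⊕ opad = a9 5c 5c 5c 5c.
m1: inner = H(c3 36 36 36 36 47 59 e0) = 1b; tag = H(a9 5c 5c 5c 5c 1b) = 34
m2: inner = H(c3 36 36 36 36 ad 50 5e) = f6; tag = H(a9 5c 5c 5c 5c f6) = 0f ← matches
m3: inner = H(c3 36 36 36 36 63 62 6a) = ca; tag = H(a9 5c 5c 5c 5c ca) = e3
m4: inner = H(c3 36 36 36 36 70 bd 62) = 2a; tag = H(a9 5c 5c 5c 5c 2a) = 43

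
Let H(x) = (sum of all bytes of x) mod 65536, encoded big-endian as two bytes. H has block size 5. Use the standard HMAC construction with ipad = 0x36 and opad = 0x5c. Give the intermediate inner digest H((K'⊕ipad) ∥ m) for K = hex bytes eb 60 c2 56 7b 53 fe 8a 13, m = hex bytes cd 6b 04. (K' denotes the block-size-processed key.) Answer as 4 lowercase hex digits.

030a

Key hex bytes eb 60 c2 56 7b 53 fe 8a 13 is 9 bytes > B = 5, so hash it first: H(key) = 04 cc, then zero-pad to 5 bytes: K' = 04 cc 00 00 00.
K' ⊕ ipad = 32 fa 36 36 36.
Inner input = 32 fa 36 36 36 ∥ cd 6b 04.
Inner hash: sum = 50+250+54+54+54+205+107+4 = 778 → 03 0a.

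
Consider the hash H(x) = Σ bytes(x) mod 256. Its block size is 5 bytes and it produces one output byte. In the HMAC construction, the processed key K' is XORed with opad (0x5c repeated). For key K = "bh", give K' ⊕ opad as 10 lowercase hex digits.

Key "bh" = 62 68 is 2 bytes ≤ B = 5; zero-pad to 5 bytes: K' = 62 68 00 00 00.
XOR each byte with 0x5c: 62⊕5c=3e, 68⊕5c=34, 00⊕5c=5c, 00⊕5c=5c, 00⊕5c=5c.

3e345c5c5c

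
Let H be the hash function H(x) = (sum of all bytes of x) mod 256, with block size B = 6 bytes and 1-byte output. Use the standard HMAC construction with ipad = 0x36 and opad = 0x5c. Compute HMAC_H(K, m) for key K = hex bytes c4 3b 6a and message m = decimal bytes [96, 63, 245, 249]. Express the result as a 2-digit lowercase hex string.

d3

Key hex bytes c4 3b 6a is 3 bytes ≤ B = 6; zero-pad to 6 bytes: K' = c4 3b 6a 00 00 00.
K' ⊕ ipad = f2 0d 5c 36 36 36.  K' ⊕ opad = 98 67 36 5c 5c 5c.
Inner input = (K'⊕ipad) ∥ m = f2 0d 5c 36 36 36 ∥ 60 3f f5 f9.
Inner hash: sum = 242+13+92+54+54+54+96+63+245+249 = 1162; mod 256 = 138 → 8a.
Outer input = (K'⊕opad) ∥ inner = 98 67 36 5c 5c 5c ∥ 8a.
Outer hash (tag): sum = 152+103+54+92+92+92+138 = 723; mod 256 = 211 → d3.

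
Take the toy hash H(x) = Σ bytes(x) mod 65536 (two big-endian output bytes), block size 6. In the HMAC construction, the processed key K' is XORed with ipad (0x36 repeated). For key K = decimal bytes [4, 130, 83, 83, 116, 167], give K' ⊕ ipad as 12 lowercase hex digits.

Key decimal bytes [4, 130, 83, 83, 116, 167] = 04 82 53 53 74 a7 is exactly B = 6 bytes: K' = 04 82 53 53 74 a7.
XOR each byte with 0x36: 04⊕36=32, 82⊕36=b4, 53⊕36=65, 53⊕36=65, 74⊕36=42, a7⊕36=91.

32b465654291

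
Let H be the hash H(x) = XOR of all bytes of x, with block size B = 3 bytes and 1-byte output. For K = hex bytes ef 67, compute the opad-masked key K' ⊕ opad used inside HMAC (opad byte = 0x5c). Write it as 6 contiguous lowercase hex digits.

b33b5c

Key hex bytes ef 67 is 2 bytes ≤ B = 3; zero-pad to 3 bytes: K' = ef 67 00.
XOR each byte with 0x5c: ef⊕5c=b3, 67⊕5c=3b, 00⊕5c=5c.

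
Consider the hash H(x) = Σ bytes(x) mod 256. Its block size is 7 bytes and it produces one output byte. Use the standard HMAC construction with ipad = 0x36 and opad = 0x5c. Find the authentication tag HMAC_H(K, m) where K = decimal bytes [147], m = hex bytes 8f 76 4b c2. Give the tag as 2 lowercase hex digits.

f2

Key decimal bytes [147] = 93 is 1 byte ≤ B = 7; zero-pad to 7 bytes: K' = 93 00 00 00 00 00 00.
K' ⊕ ipad = a5 36 36 36 36 36 36.  K' ⊕ opad = cf 5c 5c 5c 5c 5c 5c.
Inner input = (K'⊕ipad) ∥ m = a5 36 36 36 36 36 36 ∥ 8f 76 4b c2.
Inner hash: sum = 165+54+54+54+54+54+54+143+118+75+194 = 1019; mod 256 = 251 → fb.
Outer input = (K'⊕opad) ∥ inner = cf 5c 5c 5c 5c 5c 5c ∥ fb.
Outer hash (tag): sum = 207+92+92+92+92+92+92+251 = 1010; mod 256 = 242 → f2.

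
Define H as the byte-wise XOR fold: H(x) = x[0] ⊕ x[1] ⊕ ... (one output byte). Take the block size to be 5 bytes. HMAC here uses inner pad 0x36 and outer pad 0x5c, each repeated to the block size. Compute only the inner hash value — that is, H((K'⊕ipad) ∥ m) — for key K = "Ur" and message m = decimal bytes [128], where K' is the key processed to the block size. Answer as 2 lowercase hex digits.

91

Key "Ur" = 55 72 is 2 bytes ≤ B = 5; zero-pad to 5 bytes: K' = 55 72 00 00 00.
K' ⊕ ipad = 63 44 36 36 36.
Inner input = 63 44 36 36 36 ∥ 80.
Inner hash: XOR 63⊕44⊕36⊕36⊕36⊕80 = 91.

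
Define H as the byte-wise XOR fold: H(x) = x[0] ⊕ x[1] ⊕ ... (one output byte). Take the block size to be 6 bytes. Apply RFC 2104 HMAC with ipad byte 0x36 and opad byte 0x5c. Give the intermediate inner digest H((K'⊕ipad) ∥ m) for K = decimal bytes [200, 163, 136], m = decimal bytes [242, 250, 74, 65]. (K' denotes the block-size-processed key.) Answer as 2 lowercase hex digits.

e0

Key decimal bytes [200, 163, 136] = c8 a3 88 is 3 bytes ≤ B = 6; zero-pad to 6 bytes: K' = c8 a3 88 00 00 00.
K' ⊕ ipad = fe 95 be 36 36 36.
Inner input = fe 95 be 36 36 36 ∥ f2 fa 4a 41.
Inner hash: XOR fe⊕95⊕be⊕36⊕36⊕36⊕f2⊕fa⊕4a⊕41 = e0.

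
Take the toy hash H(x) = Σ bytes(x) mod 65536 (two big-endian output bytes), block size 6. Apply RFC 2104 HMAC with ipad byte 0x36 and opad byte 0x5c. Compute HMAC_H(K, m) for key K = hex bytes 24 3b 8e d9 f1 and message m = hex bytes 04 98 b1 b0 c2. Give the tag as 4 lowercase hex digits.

Key hex bytes 24 3b 8e d9 f1 is 5 bytes ≤ B = 6; zero-pad to 6 bytes: K' = 24 3b 8e d9 f1 00.
K' ⊕ ipad = 12 0d b8 ef c7 36.  K' ⊕ opad = 78 67 d2 85 ad 5c.
Inner input = (K'⊕ipad) ∥ m = 12 0d b8 ef c7 36 ∥ 04 98 b1 b0 c2.
Inner hash: sum = 18+13+184+239+199+54+4+152+177+176+194 = 1410 → 05 82.
Outer input = (K'⊕opad) ∥ inner = 78 67 d2 85 ad 5c ∥ 05 82.
Outer hash (tag): sum = 120+103+210+133+173+92+5+130 = 966 → 03 c6.

03c6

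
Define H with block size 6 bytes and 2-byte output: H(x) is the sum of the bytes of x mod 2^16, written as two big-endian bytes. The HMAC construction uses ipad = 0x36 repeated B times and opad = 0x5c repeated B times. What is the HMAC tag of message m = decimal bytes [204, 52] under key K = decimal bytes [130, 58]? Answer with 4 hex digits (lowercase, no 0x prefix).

Key decimal bytes [130, 58] = 82 3a is 2 bytes ≤ B = 6; zero-pad to 6 bytes: K' = 82 3a 00 00 00 00.
K' ⊕ ipad = b4 0c 36 36 36 36.  K' ⊕ opad = de 66 5c 5c 5c 5c.
Inner input = (K'⊕ipad) ∥ m = b4 0c 36 36 36 36 ∥ cc 34.
Inner hash: sum = 180+12+54+54+54+54+204+52 = 664 → 02 98.
Outer input = (K'⊕opad) ∥ inner = de 66 5c 5c 5c 5c ∥ 02 98.
Outer hash (tag): sum = 222+102+92+92+92+92+2+152 = 846 → 03 4e.

034e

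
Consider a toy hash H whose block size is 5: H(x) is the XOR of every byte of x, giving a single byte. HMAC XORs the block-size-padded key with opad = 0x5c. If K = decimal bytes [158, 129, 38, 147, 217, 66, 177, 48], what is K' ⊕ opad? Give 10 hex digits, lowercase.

ec5c5c5c5c

Key decimal bytes [158, 129, 38, 147, 217, 66, 177, 48] = 9e 81 26 93 d9 42 b1 30 is 8 bytes > B = 5, so hash it first: H(key) = b0, then zero-pad to 5 bytes: K' = b0 00 00 00 00.
XOR each byte with 0x5c: b0⊕5c=ec, 00⊕5c=5c, 00⊕5c=5c, 00⊕5c=5c, 00⊕5c=5c.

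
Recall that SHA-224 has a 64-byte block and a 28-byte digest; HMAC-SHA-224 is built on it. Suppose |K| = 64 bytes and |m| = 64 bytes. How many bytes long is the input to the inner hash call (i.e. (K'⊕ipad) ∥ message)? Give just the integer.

128

Key is 64 ≤ 64 bytes, zero-padded: |K'| = 64.
Inner input = (K'⊕ipad) ∥ m → 64 + 64 = 128 bytes.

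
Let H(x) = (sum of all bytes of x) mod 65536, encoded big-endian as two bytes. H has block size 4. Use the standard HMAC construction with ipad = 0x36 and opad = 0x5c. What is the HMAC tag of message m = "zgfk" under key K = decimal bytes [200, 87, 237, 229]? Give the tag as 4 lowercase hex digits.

Key decimal bytes [200, 87, 237, 229] = c8 57 ed e5 is exactly B = 4 bytes: K' = c8 57 ed e5.
K' ⊕ ipad = fe 61 db d3.  K' ⊕ opad = 94 0b b1 b9.
Inner input = (K'⊕ipad) ∥ m = fe 61 db d3 ∥ 7a 67 66 6b.
Inner hash: sum = 254+97+219+211+122+103+102+107 = 1215 → 04 bf.
Outer input = (K'⊕opad) ∥ inner = 94 0b b1 b9 ∥ 04 bf.
Outer hash (tag): sum = 148+11+177+185+4+191 = 716 → 02 cc.

02cc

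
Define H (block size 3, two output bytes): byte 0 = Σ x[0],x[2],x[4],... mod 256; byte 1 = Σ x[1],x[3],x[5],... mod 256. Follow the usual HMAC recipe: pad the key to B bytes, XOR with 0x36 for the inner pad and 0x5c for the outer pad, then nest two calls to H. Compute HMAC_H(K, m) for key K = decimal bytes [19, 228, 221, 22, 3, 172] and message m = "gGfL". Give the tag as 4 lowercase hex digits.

Key decimal bytes [19, 228, 221, 22, 3, 172] = 13 e4 dd 16 03 ac is 6 bytes > B = 3, so hash it first: H(key) = f3 a6, then zero-pad to 3 bytes: K' = f3 a6 00.
K' ⊕ ipad = c5 90 36.  K' ⊕ opad = af fa 5c.
Inner input = (K'⊕ipad) ∥ m = c5 90 36 ∥ 67 47 66 4c.
Inner hash: even-index sum = 398 mod 256 = 142; odd-index sum = 349 mod 256 = 93 → 8e 5d.
Outer input = (K'⊕opad) ∥ inner = af fa 5c ∥ 8e 5d.
Outer hash (tag): even-index sum = 360 mod 256 = 104; odd-index sum = 392 mod 256 = 136 → 68 88.

6888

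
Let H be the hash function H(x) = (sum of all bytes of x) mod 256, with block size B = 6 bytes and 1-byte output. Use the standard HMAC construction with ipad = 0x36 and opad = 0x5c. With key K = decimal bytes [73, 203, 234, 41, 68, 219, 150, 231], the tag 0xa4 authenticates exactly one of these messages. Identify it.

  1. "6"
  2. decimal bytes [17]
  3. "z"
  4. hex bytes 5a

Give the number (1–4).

Key decimal bytes [73, 203, 234, 41, 68, 219, 150, 231] = 49 cb ea 29 44 db 96 e7 is 8 bytes > B = 6, so hash it first: H(key) = c3, then zero-pad to 6 bytes: K' = c3 00 00 00 00 00.
K' ⊕ ipad = f5 36 36 36 36 36; K' ⊕ opad = 9f 5c 5c 5c 5c 5c.
m1: inner = H(f5 36 36 36 36 36 36) = 39; tag = H(9f 5c 5c 5c 5c 5c 39) = a4 ← matches
m2: inner = H(f5 36 36 36 36 36 11) = 14; tag = H(9f 5c 5c 5c 5c 5c 14) = 7f
m3: inner = H(f5 36 36 36 36 36 7a) = 7d; tag = H(9f 5c 5c 5c 5c 5c 7d) = e8
m4: inner = H(f5 36 36 36 36 36 5a) = 5d; tag = H(9f 5c 5c 5c 5c 5c 5d) = c8

1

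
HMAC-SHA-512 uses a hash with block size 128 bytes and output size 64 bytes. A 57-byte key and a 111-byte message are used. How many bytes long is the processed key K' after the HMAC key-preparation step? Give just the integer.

128

Key is 57 ≤ 128 bytes, zero-padded: |K'| = 128.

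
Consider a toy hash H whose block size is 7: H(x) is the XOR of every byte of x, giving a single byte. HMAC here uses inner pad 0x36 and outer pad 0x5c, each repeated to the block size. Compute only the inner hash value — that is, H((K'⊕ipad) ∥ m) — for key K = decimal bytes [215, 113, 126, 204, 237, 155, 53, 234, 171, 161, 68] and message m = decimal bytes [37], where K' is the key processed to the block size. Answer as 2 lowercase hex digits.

Key decimal bytes [215, 113, 126, 204, 237, 155, 53, 234, 171, 161, 68] = d7 71 7e cc ed 9b 35 ea ab a1 44 is 11 bytes > B = 7, so hash it first: H(key) = f3, then zero-pad to 7 bytes: K' = f3 00 00 00 00 00 00.
K' ⊕ ipad = c5 36 36 36 36 36 36.
Inner input = c5 36 36 36 36 36 36 ∥ 25.
Inner hash: XOR c5⊕36⊕36⊕36⊕36⊕36⊕36⊕25 = e0.

e0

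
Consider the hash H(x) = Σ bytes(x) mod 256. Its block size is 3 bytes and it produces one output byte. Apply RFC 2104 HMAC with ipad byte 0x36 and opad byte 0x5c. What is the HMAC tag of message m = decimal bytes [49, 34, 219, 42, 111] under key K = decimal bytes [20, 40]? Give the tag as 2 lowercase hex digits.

Key decimal bytes [20, 40] = 14 28 is 2 bytes ≤ B = 3; zero-pad to 3 bytes: K' = 14 28 00.
K' ⊕ ipad = 22 1e 36.  K' ⊕ opad = 48 74 5c.
Inner input = (K'⊕ipad) ∥ m = 22 1e 36 ∥ 31 22 db 2a 6f.
Inner hash: sum = 34+30+54+49+34+219+42+111 = 573; mod 256 = 61 → 3d.
Outer input = (K'⊕opad) ∥ inner = 48 74 5c ∥ 3d.
Outer hash (tag): sum = 72+116+92+61 = 341; mod 256 = 85 → 55.

55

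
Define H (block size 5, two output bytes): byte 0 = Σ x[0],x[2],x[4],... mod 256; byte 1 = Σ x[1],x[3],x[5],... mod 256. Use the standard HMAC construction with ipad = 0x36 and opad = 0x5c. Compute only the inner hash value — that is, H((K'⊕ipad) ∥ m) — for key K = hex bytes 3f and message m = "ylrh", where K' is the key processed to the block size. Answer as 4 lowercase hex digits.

4957

Key hex bytes 3f is 1 byte ≤ B = 5; zero-pad to 5 bytes: K' = 3f 00 00 00 00.
K' ⊕ ipad = 09 36 36 36 36.
Inner input = 09 36 36 36 36 ∥ 79 6c 72 68.
Inner hash: even-index sum = 329 mod 256 = 73; odd-index sum = 343 mod 256 = 87 → 49 57.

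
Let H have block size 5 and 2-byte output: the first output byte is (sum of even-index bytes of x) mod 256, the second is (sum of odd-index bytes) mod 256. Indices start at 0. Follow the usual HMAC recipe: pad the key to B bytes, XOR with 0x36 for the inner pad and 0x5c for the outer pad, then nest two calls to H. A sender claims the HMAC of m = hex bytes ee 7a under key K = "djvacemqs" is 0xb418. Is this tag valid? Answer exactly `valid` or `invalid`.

Key "djvacemqs" = 64 6a 76 61 63 65 6d 71 73 is 9 bytes > B = 5, so hash it first: H(key) = 1d a1, then zero-pad to 5 bytes: K' = 1d a1 00 00 00.
K' ⊕ ipad = 2b 97 36 36 36; K' ⊕ opad = 41 fd 5c 5c 5c.
Inner hash: even-index sum = 273 mod 256 = 17; odd-index sum = 443 mod 256 = 187 → 11 bb.
Outer hash (recomputed tag): even-index sum = 436 mod 256 = 180; odd-index sum = 362 mod 256 = 106 → b4 6a.
Recomputed tag = b46a; claimed = b418 → mismatch.

invalid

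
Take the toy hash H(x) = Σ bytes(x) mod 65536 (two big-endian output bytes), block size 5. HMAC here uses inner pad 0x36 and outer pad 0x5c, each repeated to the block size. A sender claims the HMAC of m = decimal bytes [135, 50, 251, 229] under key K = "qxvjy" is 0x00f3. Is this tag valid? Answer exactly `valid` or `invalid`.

valid

Key "qxvjy" = 71 78 76 6a 79 is exactly B = 5 bytes: K' = 71 78 76 6a 79.
K' ⊕ ipad = 47 4e 40 5c 4f; K' ⊕ opad = 2d 24 2a 36 25.
Inner hash: sum = 71+78+64+92+79+135+50+251+229 = 1049 → 04 19.
Outer hash (recomputed tag): sum = 45+36+42+54+37+4+25 = 243 → 00 f3.
Recomputed tag = 00f3; claimed = 00f3 → match.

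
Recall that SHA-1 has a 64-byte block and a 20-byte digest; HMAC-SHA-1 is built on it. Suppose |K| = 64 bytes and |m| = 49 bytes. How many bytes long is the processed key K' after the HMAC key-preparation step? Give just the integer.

Key is 64 ≤ 64 bytes, zero-padded: |K'| = 64.

64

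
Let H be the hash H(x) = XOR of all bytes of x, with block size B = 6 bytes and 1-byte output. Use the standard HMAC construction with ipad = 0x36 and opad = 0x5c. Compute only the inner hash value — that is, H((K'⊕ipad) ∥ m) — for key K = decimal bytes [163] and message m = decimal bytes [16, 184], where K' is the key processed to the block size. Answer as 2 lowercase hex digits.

0b

Key decimal bytes [163] = a3 is 1 byte ≤ B = 6; zero-pad to 6 bytes: K' = a3 00 00 00 00 00.
K' ⊕ ipad = 95 36 36 36 36 36.
Inner input = 95 36 36 36 36 36 ∥ 10 b8.
Inner hash: XOR 95⊕36⊕36⊕36⊕36⊕36⊕10⊕b8 = 0b.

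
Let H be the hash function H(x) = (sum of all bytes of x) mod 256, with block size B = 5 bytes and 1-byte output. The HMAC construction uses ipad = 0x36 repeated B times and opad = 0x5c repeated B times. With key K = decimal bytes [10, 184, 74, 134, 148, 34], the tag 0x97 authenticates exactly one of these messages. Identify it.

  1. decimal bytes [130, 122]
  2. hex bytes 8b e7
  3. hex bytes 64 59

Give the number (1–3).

Key decimal bytes [10, 184, 74, 134, 148, 34] = 0a b8 4a 86 94 22 is 6 bytes > B = 5, so hash it first: H(key) = 48, then zero-pad to 5 bytes: K' = 48 00 00 00 00.
K' ⊕ ipad = 7e 36 36 36 36; K' ⊕ opad = 14 5c 5c 5c 5c.
m1: inner = H(7e 36 36 36 36 82 7a) = 52; tag = H(14 5c 5c 5c 5c 52) = d6
m2: inner = H(7e 36 36 36 36 8b e7) = c8; tag = H(14 5c 5c 5c 5c c8) = 4c
m3: inner = H(7e 36 36 36 36 64 59) = 13; tag = H(14 5c 5c 5c 5c 13) = 97 ← matches

3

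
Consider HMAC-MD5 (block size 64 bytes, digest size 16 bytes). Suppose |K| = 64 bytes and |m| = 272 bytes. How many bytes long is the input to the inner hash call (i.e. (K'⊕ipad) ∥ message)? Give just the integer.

Key is 64 ≤ 64 bytes, zero-padded: |K'| = 64.
Inner input = (K'⊕ipad) ∥ m → 64 + 272 = 336 bytes.

336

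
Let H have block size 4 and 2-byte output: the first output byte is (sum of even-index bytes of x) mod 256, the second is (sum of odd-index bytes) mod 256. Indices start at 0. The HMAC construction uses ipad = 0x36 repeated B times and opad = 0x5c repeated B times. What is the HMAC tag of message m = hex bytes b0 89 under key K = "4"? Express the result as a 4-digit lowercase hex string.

acad

Key "4" = 34 is 1 byte ≤ B = 4; zero-pad to 4 bytes: K' = 34 00 00 00.
K' ⊕ ipad = 02 36 36 36.  K' ⊕ opad = 68 5c 5c 5c.
Inner input = (K'⊕ipad) ∥ m = 02 36 36 36 ∥ b0 89.
Inner hash: even-index sum = 232 mod 256 = 232; odd-index sum = 245 mod 256 = 245 → e8 f5.
Outer input = (K'⊕opad) ∥ inner = 68 5c 5c 5c ∥ e8 f5.
Outer hash (tag): even-index sum = 428 mod 256 = 172; odd-index sum = 429 mod 256 = 173 → ac ad.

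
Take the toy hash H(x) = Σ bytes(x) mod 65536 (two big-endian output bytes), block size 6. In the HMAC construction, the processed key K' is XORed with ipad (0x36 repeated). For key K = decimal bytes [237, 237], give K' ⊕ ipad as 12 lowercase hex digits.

Key decimal bytes [237, 237] = ed ed is 2 bytes ≤ B = 6; zero-pad to 6 bytes: K' = ed ed 00 00 00 00.
XOR each byte with 0x36: ed⊕36=db, ed⊕36=db, 00⊕36=36, 00⊕36=36, 00⊕36=36, 00⊕36=36.

dbdb36363636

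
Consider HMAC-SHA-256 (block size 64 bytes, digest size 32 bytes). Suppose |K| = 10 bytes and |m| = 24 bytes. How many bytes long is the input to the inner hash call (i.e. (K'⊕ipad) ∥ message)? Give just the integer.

Key is 10 ≤ 64 bytes, zero-padded: |K'| = 64.
Inner input = (K'⊕ipad) ∥ m → 64 + 24 = 88 bytes.

88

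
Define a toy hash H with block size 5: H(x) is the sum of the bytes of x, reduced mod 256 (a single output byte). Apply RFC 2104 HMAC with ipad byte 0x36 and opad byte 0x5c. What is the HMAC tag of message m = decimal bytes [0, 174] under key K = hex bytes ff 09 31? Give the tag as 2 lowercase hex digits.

Key hex bytes ff 09 31 is 3 bytes ≤ B = 5; zero-pad to 5 bytes: K' = ff 09 31 00 00.
K' ⊕ ipad = c9 3f 07 36 36.  K' ⊕ opad = a3 55 6d 5c 5c.
Inner input = (K'⊕ipad) ∥ m = c9 3f 07 36 36 ∥ 00 ae.
Inner hash: sum = 201+63+7+54+54+0+174 = 553; mod 256 = 41 → 29.
Outer input = (K'⊕opad) ∥ inner = a3 55 6d 5c 5c ∥ 29.
Outer hash (tag): sum = 163+85+109+92+92+41 = 582; mod 256 = 70 → 46.

46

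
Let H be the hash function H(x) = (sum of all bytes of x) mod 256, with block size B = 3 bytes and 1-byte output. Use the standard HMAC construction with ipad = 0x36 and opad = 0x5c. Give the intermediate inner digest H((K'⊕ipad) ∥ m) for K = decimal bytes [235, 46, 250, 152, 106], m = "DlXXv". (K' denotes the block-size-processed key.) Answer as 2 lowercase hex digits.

Key decimal bytes [235, 46, 250, 152, 106] = eb 2e fa 98 6a is 5 bytes > B = 3, so hash it first: H(key) = 15, then zero-pad to 3 bytes: K' = 15 00 00.
K' ⊕ ipad = 23 36 36.
Inner input = 23 36 36 ∥ 44 6c 58 58 76.
Inner hash: sum = 35+54+54+68+108+88+88+118 = 613; mod 256 = 101 → 65.

65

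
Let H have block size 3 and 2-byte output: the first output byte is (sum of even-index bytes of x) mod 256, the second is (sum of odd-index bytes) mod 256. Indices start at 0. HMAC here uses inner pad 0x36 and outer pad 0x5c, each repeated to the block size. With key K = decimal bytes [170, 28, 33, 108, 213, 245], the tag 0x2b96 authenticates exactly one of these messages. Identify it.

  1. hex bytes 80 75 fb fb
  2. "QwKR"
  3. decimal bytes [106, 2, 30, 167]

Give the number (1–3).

3

Key decimal bytes [170, 28, 33, 108, 213, 245] = aa 1c 21 6c d5 f5 is 6 bytes > B = 3, so hash it first: H(key) = a0 7d, then zero-pad to 3 bytes: K' = a0 7d 00.
K' ⊕ ipad = 96 4b 36; K' ⊕ opad = fc 21 5c.
m1: inner = H(96 4b 36 80 75 fb fb) = 3c c6; tag = H(fc 21 5c 3c c6) = 1e5d
m2: inner = H(96 4b 36 51 77 4b 52) = 95 e7; tag = H(fc 21 5c 95 e7) = 3fb6
m3: inner = H(96 4b 36 6a 02 1e a7) = 75 d3; tag = H(fc 21 5c 75 d3) = 2b96 ← matches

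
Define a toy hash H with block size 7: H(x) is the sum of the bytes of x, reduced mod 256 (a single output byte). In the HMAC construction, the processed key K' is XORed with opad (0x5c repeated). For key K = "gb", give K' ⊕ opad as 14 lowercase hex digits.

Key "gb" = 67 62 is 2 bytes ≤ B = 7; zero-pad to 7 bytes: K' = 67 62 00 00 00 00 00.
XOR each byte with 0x5c: 67⊕5c=3b, 62⊕5c=3e, 00⊕5c=5c, 00⊕5c=5c, 00⊕5c=5c, 00⊕5c=5c, 00⊕5c=5c.

3b3e5c5c5c5c5c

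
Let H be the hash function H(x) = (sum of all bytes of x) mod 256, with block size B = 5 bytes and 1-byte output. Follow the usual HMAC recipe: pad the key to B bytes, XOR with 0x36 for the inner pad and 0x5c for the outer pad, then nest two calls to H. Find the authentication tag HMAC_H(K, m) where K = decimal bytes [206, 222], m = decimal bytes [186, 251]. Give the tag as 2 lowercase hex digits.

Key decimal bytes [206, 222] = ce de is 2 bytes ≤ B = 5; zero-pad to 5 bytes: K' = ce de 00 00 00.
K' ⊕ ipad = f8 e8 36 36 36.  K' ⊕ opad = 92 82 5c 5c 5c.
Inner input = (K'⊕ipad) ∥ m = f8 e8 36 36 36 ∥ ba fb.
Inner hash: sum = 248+232+54+54+54+186+251 = 1079; mod 256 = 55 → 37.
Outer input = (K'⊕opad) ∥ inner = 92 82 5c 5c 5c ∥ 37.
Outer hash (tag): sum = 146+130+92+92+92+55 = 607; mod 256 = 95 → 5f.

5f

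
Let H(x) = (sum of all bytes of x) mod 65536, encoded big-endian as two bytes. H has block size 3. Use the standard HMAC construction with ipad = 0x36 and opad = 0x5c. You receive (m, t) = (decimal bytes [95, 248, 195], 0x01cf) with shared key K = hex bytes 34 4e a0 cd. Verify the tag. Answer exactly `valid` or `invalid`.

Key hex bytes 34 4e a0 cd is 4 bytes > B = 3, so hash it first: H(key) = 01 ef, then zero-pad to 3 bytes: K' = 01 ef 00.
K' ⊕ ipad = 37 d9 36; K' ⊕ opad = 5d b3 5c.
Inner hash: sum = 55+217+54+95+248+195 = 864 → 03 60.
Outer hash (recomputed tag): sum = 93+179+92+3+96 = 463 → 01 cf.
Recomputed tag = 01cf; claimed = 01cf → match.

valid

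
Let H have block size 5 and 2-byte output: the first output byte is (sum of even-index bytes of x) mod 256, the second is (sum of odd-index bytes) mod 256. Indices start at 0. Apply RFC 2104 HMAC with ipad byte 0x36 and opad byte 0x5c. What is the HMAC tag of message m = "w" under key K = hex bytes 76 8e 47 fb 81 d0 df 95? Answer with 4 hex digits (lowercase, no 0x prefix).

7ea5

Key hex bytes 76 8e 47 fb 81 d0 df 95 is 8 bytes > B = 5, so hash it first: H(key) = 1d ee, then zero-pad to 5 bytes: K' = 1d ee 00 00 00.
K' ⊕ ipad = 2b d8 36 36 36.  K' ⊕ opad = 41 b2 5c 5c 5c.
Inner input = (K'⊕ipad) ∥ m = 2b d8 36 36 36 ∥ 77.
Inner hash: even-index sum = 151 mod 256 = 151; odd-index sum = 389 mod 256 = 133 → 97 85.
Outer input = (K'⊕opad) ∥ inner = 41 b2 5c 5c 5c ∥ 97 85.
Outer hash (tag): even-index sum = 382 mod 256 = 126; odd-index sum = 421 mod 256 = 165 → 7e a5.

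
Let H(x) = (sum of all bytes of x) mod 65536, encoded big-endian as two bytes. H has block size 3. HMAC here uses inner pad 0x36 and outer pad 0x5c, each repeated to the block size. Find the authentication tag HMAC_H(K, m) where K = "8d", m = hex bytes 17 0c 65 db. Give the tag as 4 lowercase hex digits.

01f2

Key "8d" = 38 64 is 2 bytes ≤ B = 3; zero-pad to 3 bytes: K' = 38 64 00.
K' ⊕ ipad = 0e 52 36.  K' ⊕ opad = 64 38 5c.
Inner input = (K'⊕ipad) ∥ m = 0e 52 36 ∥ 17 0c 65 db.
Inner hash: sum = 14+82+54+23+12+101+219 = 505 → 01 f9.
Outer input = (K'⊕opad) ∥ inner = 64 38 5c ∥ 01 f9.
Outer hash (tag): sum = 100+56+92+1+249 = 498 → 01 f2.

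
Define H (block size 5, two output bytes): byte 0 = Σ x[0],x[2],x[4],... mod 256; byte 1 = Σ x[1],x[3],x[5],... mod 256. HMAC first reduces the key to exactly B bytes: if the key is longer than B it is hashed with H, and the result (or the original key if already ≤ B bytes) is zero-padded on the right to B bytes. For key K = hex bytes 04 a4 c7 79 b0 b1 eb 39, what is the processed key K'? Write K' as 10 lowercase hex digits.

|K| = 8 > B = 5, so first hash the key.
H(K): even-index sum = 614 mod 256 = 102; odd-index sum = 519 mod 256 = 7 → 66 07.
Zero-pad H(K) = 66 07 to 5 bytes: K' = 66 07 00 00 00.

6607000000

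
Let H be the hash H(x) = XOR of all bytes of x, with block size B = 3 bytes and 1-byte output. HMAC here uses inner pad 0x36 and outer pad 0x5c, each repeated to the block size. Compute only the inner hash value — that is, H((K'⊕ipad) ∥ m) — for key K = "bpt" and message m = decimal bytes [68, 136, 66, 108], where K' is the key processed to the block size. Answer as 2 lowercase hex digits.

b2

Key "bpt" = 62 70 74 is exactly B = 3 bytes: K' = 62 70 74.
K' ⊕ ipad = 54 46 42.
Inner input = 54 46 42 ∥ 44 88 42 6c.
Inner hash: XOR 54⊕46⊕42⊕44⊕88⊕42⊕6c = b2.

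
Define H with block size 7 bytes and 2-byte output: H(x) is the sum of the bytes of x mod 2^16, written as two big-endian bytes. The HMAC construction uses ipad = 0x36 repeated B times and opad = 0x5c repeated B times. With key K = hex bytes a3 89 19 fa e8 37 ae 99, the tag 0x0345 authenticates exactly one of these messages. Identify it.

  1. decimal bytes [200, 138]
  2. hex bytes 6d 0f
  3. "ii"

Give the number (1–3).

1

Key hex bytes a3 89 19 fa e8 37 ae 99 is 8 bytes > B = 7, so hash it first: H(key) = 04 a5, then zero-pad to 7 bytes: K' = 04 a5 00 00 00 00 00.
K' ⊕ ipad = 32 93 36 36 36 36 36; K' ⊕ opad = 58 f9 5c 5c 5c 5c 5c.
m1: inner = H(32 93 36 36 36 36 36 c8 8a) = 03 25; tag = H(58 f9 5c 5c 5c 5c 5c 03 25) = 0345 ← matches
m2: inner = H(32 93 36 36 36 36 36 6d 0f) = 02 4f; tag = H(58 f9 5c 5c 5c 5c 5c 02 4f) = 036e
m3: inner = H(32 93 36 36 36 36 36 69 69) = 02 a5; tag = H(58 f9 5c 5c 5c 5c 5c 02 a5) = 03c4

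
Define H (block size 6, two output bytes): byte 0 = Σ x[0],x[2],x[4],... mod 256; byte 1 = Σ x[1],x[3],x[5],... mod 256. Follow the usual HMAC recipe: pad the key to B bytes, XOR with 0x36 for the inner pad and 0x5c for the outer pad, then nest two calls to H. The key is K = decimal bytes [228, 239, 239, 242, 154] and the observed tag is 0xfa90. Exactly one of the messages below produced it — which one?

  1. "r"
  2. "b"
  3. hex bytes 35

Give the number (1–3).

1

Key decimal bytes [228, 239, 239, 242, 154] = e4 ef ef f2 9a is 5 bytes ≤ B = 6; zero-pad to 6 bytes: K' = e4 ef ef f2 9a 00.
K' ⊕ ipad = d2 d9 d9 c4 ac 36; K' ⊕ opad = b8 b3 b3 ae c6 5c.
m1: inner = H(d2 d9 d9 c4 ac 36 72) = c9 d3; tag = H(b8 b3 b3 ae c6 5c c9 d3) = fa90 ← matches
m2: inner = H(d2 d9 d9 c4 ac 36 62) = b9 d3; tag = H(b8 b3 b3 ae c6 5c b9 d3) = ea90
m3: inner = H(d2 d9 d9 c4 ac 36 35) = 8c d3; tag = H(b8 b3 b3 ae c6 5c 8c d3) = bd90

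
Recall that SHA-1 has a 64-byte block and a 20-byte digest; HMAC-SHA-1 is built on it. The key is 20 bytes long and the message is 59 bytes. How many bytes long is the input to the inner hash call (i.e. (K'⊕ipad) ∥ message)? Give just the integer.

Key is 20 ≤ 64 bytes, zero-padded: |K'| = 64.
Inner input = (K'⊕ipad) ∥ m → 64 + 59 = 123 bytes.

123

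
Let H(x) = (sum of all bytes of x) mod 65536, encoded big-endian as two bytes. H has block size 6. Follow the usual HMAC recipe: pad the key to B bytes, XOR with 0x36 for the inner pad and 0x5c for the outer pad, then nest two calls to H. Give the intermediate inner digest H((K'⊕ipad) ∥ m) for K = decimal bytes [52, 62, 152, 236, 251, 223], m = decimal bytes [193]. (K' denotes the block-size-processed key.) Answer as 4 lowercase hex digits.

Key decimal bytes [52, 62, 152, 236, 251, 223] = 34 3e 98 ec fb df is exactly B = 6 bytes: K' = 34 3e 98 ec fb df.
K' ⊕ ipad = 02 08 ae da cd e9.
Inner input = 02 08 ae da cd e9 ∥ c1.
Inner hash: sum = 2+8+174+218+205+233+193 = 1033 → 04 09.

0409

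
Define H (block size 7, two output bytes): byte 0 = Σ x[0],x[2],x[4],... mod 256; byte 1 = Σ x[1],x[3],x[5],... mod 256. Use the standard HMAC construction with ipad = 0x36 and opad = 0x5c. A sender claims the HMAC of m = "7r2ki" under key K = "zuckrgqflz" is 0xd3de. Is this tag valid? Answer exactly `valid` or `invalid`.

invalid

Key "zuckrgqflz" = 7a 75 63 6b 72 67 71 66 6c 7a is 10 bytes > B = 7, so hash it first: H(key) = 2c 27, then zero-pad to 7 bytes: K' = 2c 27 00 00 00 00 00.
K' ⊕ ipad = 1a 11 36 36 36 36 36; K' ⊕ opad = 70 7b 5c 5c 5c 5c 5c.
Inner hash: even-index sum = 409 mod 256 = 153; odd-index sum = 335 mod 256 = 79 → 99 4f.
Outer hash (recomputed tag): even-index sum = 467 mod 256 = 211; odd-index sum = 460 mod 256 = 204 → d3 cc.
Recomputed tag = d3cc; claimed = d3de → mismatch.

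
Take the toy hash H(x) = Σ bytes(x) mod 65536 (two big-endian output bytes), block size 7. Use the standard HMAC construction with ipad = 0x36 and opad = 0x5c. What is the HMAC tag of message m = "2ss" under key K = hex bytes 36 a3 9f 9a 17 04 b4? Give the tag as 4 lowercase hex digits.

0557

Key hex bytes 36 a3 9f 9a 17 04 b4 is exactly B = 7 bytes: K' = 36 a3 9f 9a 17 04 b4.
K' ⊕ ipad = 00 95 a9 ac 21 32 82.  K' ⊕ opad = 6a ff c3 c6 4b 58 e8.
Inner input = (K'⊕ipad) ∥ m = 00 95 a9 ac 21 32 82 ∥ 32 73 73.
Inner hash: sum = 0+149+169+172+33+50+130+50+115+115 = 983 → 03 d7.
Outer input = (K'⊕opad) ∥ inner = 6a ff c3 c6 4b 58 e8 ∥ 03 d7.
Outer hash (tag): sum = 106+255+195+198+75+88+232+3+215 = 1367 → 05 57.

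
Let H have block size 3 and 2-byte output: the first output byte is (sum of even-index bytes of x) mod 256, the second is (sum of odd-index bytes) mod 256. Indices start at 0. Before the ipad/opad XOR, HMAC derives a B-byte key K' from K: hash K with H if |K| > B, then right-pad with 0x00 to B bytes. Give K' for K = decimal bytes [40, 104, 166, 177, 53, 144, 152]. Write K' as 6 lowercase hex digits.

|K| = 7 > B = 3, so first hash the key.
H(K): even-index sum = 411 mod 256 = 155; odd-index sum = 425 mod 256 = 169 → 9b a9.
Zero-pad H(K) = 9b a9 to 3 bytes: K' = 9b a9 00.

9ba900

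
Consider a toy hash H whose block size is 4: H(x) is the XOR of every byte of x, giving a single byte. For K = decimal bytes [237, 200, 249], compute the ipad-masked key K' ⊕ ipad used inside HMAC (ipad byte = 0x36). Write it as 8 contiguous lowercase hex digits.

Key decimal bytes [237, 200, 249] = ed c8 f9 is 3 bytes ≤ B = 4; zero-pad to 4 bytes: K' = ed c8 f9 00.
XOR each byte with 0x36: ed⊕36=db, c8⊕36=fe, f9⊕36=cf, 00⊕36=36.

dbfecf36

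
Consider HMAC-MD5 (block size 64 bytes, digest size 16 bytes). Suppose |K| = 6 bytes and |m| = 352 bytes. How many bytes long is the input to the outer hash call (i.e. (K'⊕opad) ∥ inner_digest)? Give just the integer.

80

Key is 6 ≤ 64 bytes, zero-padded: |K'| = 64.
Outer input = (K'⊕opad) ∥ H(inner) → 64 + 16 = 80 bytes.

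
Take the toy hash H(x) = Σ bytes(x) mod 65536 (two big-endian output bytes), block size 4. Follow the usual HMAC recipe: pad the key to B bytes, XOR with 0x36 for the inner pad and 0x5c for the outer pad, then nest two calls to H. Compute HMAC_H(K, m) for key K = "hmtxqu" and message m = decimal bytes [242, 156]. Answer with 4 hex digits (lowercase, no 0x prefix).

02d2

Key "hmtxqu" = 68 6d 74 78 71 75 is 6 bytes > B = 4, so hash it first: H(key) = 02 a7, then zero-pad to 4 bytes: K' = 02 a7 00 00.
K' ⊕ ipad = 34 91 36 36.  K' ⊕ opad = 5e fb 5c 5c.
Inner input = (K'⊕ipad) ∥ m = 34 91 36 36 ∥ f2 9c.
Inner hash: sum = 52+145+54+54+242+156 = 703 → 02 bf.
Outer input = (K'⊕opad) ∥ inner = 5e fb 5c 5c ∥ 02 bf.
Outer hash (tag): sum = 94+251+92+92+2+191 = 722 → 02 d2.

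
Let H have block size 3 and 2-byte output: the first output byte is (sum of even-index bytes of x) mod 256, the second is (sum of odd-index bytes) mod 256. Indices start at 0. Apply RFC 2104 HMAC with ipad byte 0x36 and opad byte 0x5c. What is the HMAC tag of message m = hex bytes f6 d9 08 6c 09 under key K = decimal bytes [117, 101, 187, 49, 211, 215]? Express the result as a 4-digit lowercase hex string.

1de1

Key decimal bytes [117, 101, 187, 49, 211, 215] = 75 65 bb 31 d3 d7 is 6 bytes > B = 3, so hash it first: H(key) = 03 6d, then zero-pad to 3 bytes: K' = 03 6d 00.
K' ⊕ ipad = 35 5b 36.  K' ⊕ opad = 5f 31 5c.
Inner input = (K'⊕ipad) ∥ m = 35 5b 36 ∥ f6 d9 08 6c 09.
Inner hash: even-index sum = 432 mod 256 = 176; odd-index sum = 354 mod 256 = 98 → b0 62.
Outer input = (K'⊕opad) ∥ inner = 5f 31 5c ∥ b0 62.
Outer hash (tag): even-index sum = 285 mod 256 = 29; odd-index sum = 225 mod 256 = 225 → 1d e1.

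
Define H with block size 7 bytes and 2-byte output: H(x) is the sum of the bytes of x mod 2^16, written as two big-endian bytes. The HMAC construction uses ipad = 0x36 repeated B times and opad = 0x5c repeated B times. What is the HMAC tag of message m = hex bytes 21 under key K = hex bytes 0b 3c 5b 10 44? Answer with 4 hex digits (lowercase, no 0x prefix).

02b4

Key hex bytes 0b 3c 5b 10 44 is 5 bytes ≤ B = 7; zero-pad to 7 bytes: K' = 0b 3c 5b 10 44 00 00.
K' ⊕ ipad = 3d 0a 6d 26 72 36 36.  K' ⊕ opad = 57 60 07 4c 18 5c 5c.
Inner input = (K'⊕ipad) ∥ m = 3d 0a 6d 26 72 36 36 ∥ 21.
Inner hash: sum = 61+10+109+38+114+54+54+33 = 473 → 01 d9.
Outer input = (K'⊕opad) ∥ inner = 57 60 07 4c 18 5c 5c ∥ 01 d9.
Outer hash (tag): sum = 87+96+7+76+24+92+92+1+217 = 692 → 02 b4.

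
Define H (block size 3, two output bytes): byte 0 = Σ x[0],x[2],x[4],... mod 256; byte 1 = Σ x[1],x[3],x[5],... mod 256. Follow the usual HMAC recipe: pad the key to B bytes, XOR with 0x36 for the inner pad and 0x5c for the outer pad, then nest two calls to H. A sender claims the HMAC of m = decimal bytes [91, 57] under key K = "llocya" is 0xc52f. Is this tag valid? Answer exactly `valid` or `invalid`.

Key "llocya" = 6c 6c 6f 63 79 61 is 6 bytes > B = 3, so hash it first: H(key) = 54 30, then zero-pad to 3 bytes: K' = 54 30 00.
K' ⊕ ipad = 62 06 36; K' ⊕ opad = 08 6c 5c.
Inner hash: even-index sum = 209 mod 256 = 209; odd-index sum = 97 mod 256 = 97 → d1 61.
Outer hash (recomputed tag): even-index sum = 197 mod 256 = 197; odd-index sum = 317 mod 256 = 61 → c5 3d.
Recomputed tag = c53d; claimed = c52f → mismatch.

invalid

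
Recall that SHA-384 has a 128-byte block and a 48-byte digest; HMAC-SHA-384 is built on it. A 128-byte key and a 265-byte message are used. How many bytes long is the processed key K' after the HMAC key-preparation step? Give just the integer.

128

Key is 128 ≤ 128 bytes, zero-padded: |K'| = 128.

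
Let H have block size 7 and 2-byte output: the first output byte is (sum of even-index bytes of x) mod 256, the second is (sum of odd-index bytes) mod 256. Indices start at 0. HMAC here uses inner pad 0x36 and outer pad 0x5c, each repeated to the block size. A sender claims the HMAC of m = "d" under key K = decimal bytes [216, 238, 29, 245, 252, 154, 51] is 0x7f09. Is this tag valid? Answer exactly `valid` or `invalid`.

Key decimal bytes [216, 238, 29, 245, 252, 154, 51] = d8 ee 1d f5 fc 9a 33 is exactly B = 7 bytes: K' = d8 ee 1d f5 fc 9a 33.
K' ⊕ ipad = ee d8 2b c3 ca ac 05; K' ⊕ opad = 84 b2 41 a9 a0 c6 6f.
Inner hash: even-index sum = 488 mod 256 = 232; odd-index sum = 683 mod 256 = 171 → e8 ab.
Outer hash (recomputed tag): even-index sum = 639 mod 256 = 127; odd-index sum = 777 mod 256 = 9 → 7f 09.
Recomputed tag = 7f09; claimed = 7f09 → match.

valid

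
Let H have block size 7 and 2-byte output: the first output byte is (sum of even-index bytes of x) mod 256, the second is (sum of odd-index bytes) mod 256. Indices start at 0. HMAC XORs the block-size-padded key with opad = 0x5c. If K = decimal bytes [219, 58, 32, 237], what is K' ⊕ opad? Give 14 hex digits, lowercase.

87667cb15c5c5c

Key decimal bytes [219, 58, 32, 237] = db 3a 20 ed is 4 bytes ≤ B = 7; zero-pad to 7 bytes: K' = db 3a 20 ed 00 00 00.
XOR each byte with 0x5c: db⊕5c=87, 3a⊕5c=66, 20⊕5c=7c, ed⊕5c=b1, 00⊕5c=5c, 00⊕5c=5c, 00⊕5c=5c.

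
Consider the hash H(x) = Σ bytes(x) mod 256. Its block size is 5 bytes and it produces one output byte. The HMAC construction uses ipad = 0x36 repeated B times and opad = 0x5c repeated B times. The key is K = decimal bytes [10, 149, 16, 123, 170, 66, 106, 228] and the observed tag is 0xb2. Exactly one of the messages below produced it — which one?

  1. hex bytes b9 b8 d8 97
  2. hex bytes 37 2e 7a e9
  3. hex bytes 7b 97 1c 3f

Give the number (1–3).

1

Key decimal bytes [10, 149, 16, 123, 170, 66, 106, 228] = 0a 95 10 7b aa 42 6a e4 is 8 bytes > B = 5, so hash it first: H(key) = 64, then zero-pad to 5 bytes: K' = 64 00 00 00 00.
K' ⊕ ipad = 52 36 36 36 36; K' ⊕ opad = 38 5c 5c 5c 5c.
m1: inner = H(52 36 36 36 36 b9 b8 d8 97) = 0a; tag = H(38 5c 5c 5c 5c 0a) = b2 ← matches
m2: inner = H(52 36 36 36 36 37 2e 7a e9) = f2; tag = H(38 5c 5c 5c 5c f2) = 9a
m3: inner = H(52 36 36 36 36 7b 97 1c 3f) = 97; tag = H(38 5c 5c 5c 5c 97) = 3f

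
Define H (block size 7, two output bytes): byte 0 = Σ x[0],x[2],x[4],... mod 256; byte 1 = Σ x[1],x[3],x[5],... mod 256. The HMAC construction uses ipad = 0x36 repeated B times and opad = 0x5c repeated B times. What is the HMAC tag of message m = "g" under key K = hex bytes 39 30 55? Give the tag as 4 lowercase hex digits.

ff02

Key hex bytes 39 30 55 is 3 bytes ≤ B = 7; zero-pad to 7 bytes: K' = 39 30 55 00 00 00 00.
K' ⊕ ipad = 0f 06 63 36 36 36 36.  K' ⊕ opad = 65 6c 09 5c 5c 5c 5c.
Inner input = (K'⊕ipad) ∥ m = 0f 06 63 36 36 36 36 ∥ 67.
Inner hash: even-index sum = 222 mod 256 = 222; odd-index sum = 217 mod 256 = 217 → de d9.
Outer input = (K'⊕opad) ∥ inner = 65 6c 09 5c 5c 5c 5c ∥ de d9.
Outer hash (tag): even-index sum = 511 mod 256 = 255; odd-index sum = 514 mod 256 = 2 → ff 02.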